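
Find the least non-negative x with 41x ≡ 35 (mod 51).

22

The inverse of 41 mod 51 is 5 (since 41·5 = 205 ≡ 1).
So x ≡ 5·35 = 175 ≡ 22 (mod 51).
Check: 41·22 = 902 = 17·51 + 35.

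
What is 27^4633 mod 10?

The units digit of 27^n cycles with period 4: 7, 9, 3, 1, …
4633 mod 4 = 1, so the last digit matches 7^1 = 7.

7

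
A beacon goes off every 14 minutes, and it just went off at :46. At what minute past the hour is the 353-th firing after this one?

353·14 = 4942.
4942 − 82·60 = 22, so 4942 ≡ 22 (mod 60).
(46 + 22) mod 60 = 8.

8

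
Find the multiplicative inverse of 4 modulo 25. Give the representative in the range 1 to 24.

25 = 6·4 + 1
4 = 4·1 + 0
Back-substituting gives 4·19 ≡ 1 (mod 25).

19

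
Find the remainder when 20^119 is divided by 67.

Square-and-reduce mod 67: 20^1≡20, 20^2≡65, 20^4≡4, 20^8≡16, 20^16≡55, 20^32≡10, 20^64≡33.
119 = 1 + 2 + 4 + 16 + 32 + 64, so 20^119 ≡ 20·65·4·55·10·33 ≡ 48 (mod 67).

48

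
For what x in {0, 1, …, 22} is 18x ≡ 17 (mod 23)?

15

18⁻¹ ≡ 9 (mod 23) because 18·9 = 162 = 7·23 + 1.
So x ≡ 9·17 = 153 ≡ 15 (mod 23).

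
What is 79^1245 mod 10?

The units digit of 79^n cycles with period 2: 9, 1, …
1245 leaves remainder 1 on division by 2, so 79^1245 ends in 9.

9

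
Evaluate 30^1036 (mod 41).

31

Square-and-reduce mod 41: 30^1≡30, 30^2≡39, 30^4≡4, 30^8≡16, 30^16≡10, 30^32≡18, 30^64≡37, 30^128≡16, 30^256≡10, 30^512≡18, 30^1024≡37.
1036 = 4 + 8 + 1024, so 30^1036 ≡ 4·16·37 ≡ 31 (mod 41).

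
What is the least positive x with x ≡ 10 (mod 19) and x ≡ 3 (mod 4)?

Since 4·5 ≡ 1 (mod 19), take x = 3 + 4·((10−3)·5 mod 19) = 3 + 4·16 = 67.
Check: 67 mod 19 = 10, 67 mod 4 = 3.

67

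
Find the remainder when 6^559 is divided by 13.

Square-and-reduce mod 13: 6^1≡6, 6^2≡10, 6^4≡9, 6^8≡3, 6^16≡9, 6^32≡3, 6^64≡9, 6^128≡3, 6^256≡9, 6^512≡3.
Since 559 = 1 + 2 + 4 + 8 + 32 + 512 in binary, 6^559 ≡ 6·10·9·3·3·3 ≡ 7 (mod 13).

7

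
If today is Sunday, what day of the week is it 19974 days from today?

19974 mod 7 = 3 (since 2853·7 = 19971).
Sunday + 3 days → Wednesday.

Wednesday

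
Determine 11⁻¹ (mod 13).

13 = 1·11 + 2
11 = 5·2 + 1
2 = 2·1 + 0
Back-substituting gives 11·6 ≡ 1 (mod 13).

6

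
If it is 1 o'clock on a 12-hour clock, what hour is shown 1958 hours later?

3

Dividing 1958 by 12 gives quotient 163 and remainder 2.
1 + 2 → 3 on a 12-hour dial.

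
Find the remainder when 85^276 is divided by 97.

75

By repeated squaring mod 97: 85^1≡85, 85^2≡47, 85^4≡75, 85^8≡96, 85^16≡1, 85^32≡1, 85^64≡1, 85^128≡1, 85^256≡1.
Since 276 = 4 + 16 + 256 in binary, 85^276 ≡ 75·1·1 ≡ 75 (mod 97).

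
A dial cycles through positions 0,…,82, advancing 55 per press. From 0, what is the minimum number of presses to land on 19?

26

The inverse of 55 mod 83 is 80 (since 55·80 = 4400 ≡ 1).
So x ≡ 80·19 = 1520 ≡ 26 (mod 83).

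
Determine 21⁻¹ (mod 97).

97 = 4·21 + 13
21 = 1·13 + 8
13 = 1·8 + 5
8 = 1·5 + 3
5 = 1·3 + 2
3 = 1·2 + 1
2 = 2·1 + 0
Back-substituting gives 21·37 ≡ 1 (mod 97).

37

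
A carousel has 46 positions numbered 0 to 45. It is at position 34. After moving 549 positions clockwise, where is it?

31

549 − 11·46 = 43, so 549 ≡ 43 (mod 46).
(34 + 43) mod 46 = 31.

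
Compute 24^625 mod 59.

10

Square-and-reduce mod 59: 24^1≡24, 24^2≡45, 24^4≡19, 24^8≡7, 24^16≡49, 24^32≡41, 24^64≡29, 24^128≡15, 24^256≡48, 24^512≡3.
625 = 1 + 16 + 32 + 64 + 512, so 24^625 ≡ 24·49·41·29·3 ≡ 10 (mod 59).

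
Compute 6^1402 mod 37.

36

By repeated squaring mod 37: 6^1≡6, 6^2≡36, 6^4≡1, 6^8≡1, 6^16≡1, 6^32≡1, 6^64≡1, 6^128≡1, 6^256≡1, 6^512≡1, 6^1024≡1.
1402 = 2 + 8 + 16 + 32 + 64 + 256 + 1024, so 6^1402 ≡ 36·1·1·1·1·1·1 ≡ 36 (mod 37).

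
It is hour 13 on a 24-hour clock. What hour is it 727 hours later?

727 mod 24 = 7 (since 30·24 = 720).
(13 + 7) mod 24 = 20.

20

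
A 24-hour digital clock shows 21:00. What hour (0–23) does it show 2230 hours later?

2230 mod 24 = 22 (since 92·24 = 2208).
(21 + 22) mod 24 = 19.

19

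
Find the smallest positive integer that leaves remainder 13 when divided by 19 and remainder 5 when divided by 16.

x ≡ 5 (mod 16) gives x ∈ {5, 21, 37, 53, 69, 85, 101, 117, …}.
The first of these with x mod 19 = 13 is 165.

165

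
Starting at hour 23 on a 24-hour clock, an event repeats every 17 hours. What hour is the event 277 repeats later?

277·17 = 4709.
4709 mod 24 = 5 (since 196·24 = 4704).
(23 + 5) mod 24 = 4.

4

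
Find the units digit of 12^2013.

Last digits of 2^n: 2, 4, 8, 6 (period 4).
2013 mod 4 = 1, so the last digit matches 2^1 = 2.

2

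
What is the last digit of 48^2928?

Powers of 8 mod 10 repeat with period 4: 8, 4, 2, 6.
2928 leaves remainder 0 on division by 4, so 48^2928 ends in 6.

6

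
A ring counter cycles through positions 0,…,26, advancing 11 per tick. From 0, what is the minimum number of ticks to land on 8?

13

The inverse of 11 mod 27 is 5 (since 11·5 = 55 ≡ 1).
Multiplying both sides by 5: x ≡ 5·8 = 40 ≡ 13 (mod 27).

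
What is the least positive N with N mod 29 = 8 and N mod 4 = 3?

Since 4·22 ≡ 1 (mod 29), take x = 3 + 4·((8−3)·22 mod 29) = 3 + 4·23 = 95.
Check: 95 mod 29 = 8, 95 mod 4 = 3.

95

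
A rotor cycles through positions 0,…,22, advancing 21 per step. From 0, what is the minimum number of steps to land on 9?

21⁻¹ ≡ 11 (mod 23) because 21·11 = 231 = 10·23 + 1.
Multiplying both sides by 11: x ≡ 11·9 = 99 ≡ 7 (mod 23).

7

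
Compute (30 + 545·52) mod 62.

545·52 = 28340.
Dividing 28340 by 62 gives quotient 457 and remainder 6.
(30 + 6) mod 62 = 36.

36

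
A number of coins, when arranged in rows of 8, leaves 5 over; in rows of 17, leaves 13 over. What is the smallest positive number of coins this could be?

13

x ≡ 5 (mod 8) gives x ∈ {5, 13}.
The first of these with x mod 17 = 13 is 13.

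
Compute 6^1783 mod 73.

67

Successive squares of 6 mod 73: 6^1≡6, 6^2≡36, 6^4≡55, 6^8≡32, 6^16≡2, 6^32≡4, 6^64≡16, 6^128≡37, 6^256≡55, 6^512≡32, 6^1024≡2.
Since 1783 = 1 + 2 + 4 + 16 + 32 + 64 + 128 + 512 + 1024 in binary, 6^1783 ≡ 6·36·55·2·4·16·37·32·2 ≡ 67 (mod 73).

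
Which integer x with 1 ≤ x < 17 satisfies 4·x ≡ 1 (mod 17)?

17 = 4·4 + 1
4 = 4·1 + 0
Back-substituting gives 4·13 ≡ 1 (mod 17).

13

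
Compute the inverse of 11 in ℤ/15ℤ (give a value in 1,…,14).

11·11 = 121 = 8·15 + 1, so 11⁻¹ ≡ 11 (mod 15).

11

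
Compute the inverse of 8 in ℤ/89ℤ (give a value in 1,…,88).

89 = 11·8 + 1
8 = 8·1 + 0
Back-substituting gives 8·78 ≡ 1 (mod 89).

78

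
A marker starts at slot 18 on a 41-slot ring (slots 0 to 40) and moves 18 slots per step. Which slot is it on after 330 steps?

330·18 = 5940.
Dividing 5940 by 41 gives quotient 144 and remainder 36.
(18 + 36) mod 41 = 13.

13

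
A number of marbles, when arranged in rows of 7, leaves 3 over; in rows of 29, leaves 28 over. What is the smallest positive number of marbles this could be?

115

x ≡ 3 (mod 7) gives x ∈ {3, 10, 17, 24, 31, 38, 45, 52, …}.
The first of these with x mod 29 = 28 is 115.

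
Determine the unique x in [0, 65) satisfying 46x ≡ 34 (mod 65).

46⁻¹ ≡ 41 (mod 65) because 46·41 = 1886 = 29·65 + 1.
Multiplying both sides by 41: x ≡ 41·34 = 1394 ≡ 29 (mod 65).
Check: 46·29 = 1334 = 20·65 + 34.

29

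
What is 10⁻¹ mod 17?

17 = 1·10 + 7
10 = 1·7 + 3
7 = 2·3 + 1
3 = 3·1 + 0
Back-substituting gives 10·12 ≡ 1 (mod 17).

12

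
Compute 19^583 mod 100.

By repeated squaring mod 100: 19^1≡19, 19^2≡61, 19^4≡21, 19^8≡41, 19^16≡81, 19^32≡61, 19^64≡21, 19^128≡41, 19^256≡81, 19^512≡61.
Since 583 = 1 + 2 + 4 + 64 + 512 in binary, 19^583 ≡ 19·61·21·21·61 ≡ 59 (mod 100).

59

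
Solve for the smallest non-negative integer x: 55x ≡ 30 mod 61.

55⁻¹ ≡ 10 (mod 61) because 55·10 = 550 = 9·61 + 1.
So x ≡ 10·30 = 300 ≡ 56 (mod 61).

56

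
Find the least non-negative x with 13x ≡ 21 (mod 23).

14

13⁻¹ ≡ 16 (mod 23) because 13·16 = 208 = 9·23 + 1.
Multiplying both sides by 16: x ≡ 16·21 = 336 ≡ 14 (mod 23).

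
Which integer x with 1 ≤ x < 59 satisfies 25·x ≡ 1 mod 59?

26

25·26 = 650 = 11·59 + 1, so 25⁻¹ ≡ 26 (mod 59).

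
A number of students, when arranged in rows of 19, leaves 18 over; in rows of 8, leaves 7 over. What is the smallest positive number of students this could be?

x ≡ 7 (mod 8) gives x ∈ {7, 15, 23, 31, 39, 47, 55, 63, …}.
The first of these with x mod 19 = 18 is 151.

151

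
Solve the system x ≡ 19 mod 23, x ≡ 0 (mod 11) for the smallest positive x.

x ≡ 0 (mod 11) gives x ∈ {0, 11, 22, 33, 44, 55, 66, 77, …}.
The first of these with x mod 23 = 19 is 88.

88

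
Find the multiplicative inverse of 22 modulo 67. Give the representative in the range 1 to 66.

64

67 = 3·22 + 1
22 = 22·1 + 0
Back-substituting gives 22·64 ≡ 1 (mod 67).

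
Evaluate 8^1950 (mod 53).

By repeated squaring mod 53: 8^1≡8, 8^2≡11, 8^4≡15, 8^8≡13, 8^16≡10, 8^32≡47, 8^64≡36, 8^128≡24, 8^256≡46, 8^512≡49, 8^1024≡16.
1950 = 2 + 4 + 8 + 16 + 128 + 256 + 512 + 1024, so 8^1950 ≡ 11·15·13·10·24·46·49·16 ≡ 52 (mod 53).

52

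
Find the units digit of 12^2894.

Powers of 2 mod 10 repeat with period 4: 2, 4, 8, 6.
2894 mod 4 = 2, so the last digit matches 2^2 = 4.

4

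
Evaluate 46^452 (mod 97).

Square-and-reduce mod 97: 46^1≡46, 46^2≡79, 46^4≡33, 46^8≡22, 46^16≡96, 46^32≡1, 46^64≡1, 46^128≡1, 46^256≡1.
452 = 4 + 64 + 128 + 256, so 46^452 ≡ 33·1·1·1 ≡ 33 (mod 97).

33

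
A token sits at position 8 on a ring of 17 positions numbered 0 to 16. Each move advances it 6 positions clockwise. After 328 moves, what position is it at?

4

328·6 = 1968.
1968 = 115·17 + 13, so 1968 mod 17 = 13.
(8 + 13) mod 17 = 4.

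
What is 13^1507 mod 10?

Last digits of 3^n: 3, 9, 7, 1 (period 4).
1507 leaves remainder 3 on division by 4, so 13^1507 ends in 7.

7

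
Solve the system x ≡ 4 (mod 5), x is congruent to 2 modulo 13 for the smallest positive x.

x ≡ 4 (mod 5) gives x ∈ {4, 9, 14, 19, 24, 29, 34, 39, …}.
The first of these with x mod 13 = 2 is 54.

54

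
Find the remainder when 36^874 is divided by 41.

31

By repeated squaring mod 41: 36^1≡36, 36^2≡25, 36^4≡10, 36^8≡18, 36^16≡37, 36^32≡16, 36^64≡10, 36^128≡18, 36^256≡37, 36^512≡16.
874 = 2 + 8 + 32 + 64 + 256 + 512, so 36^874 ≡ 25·18·16·10·37·16 ≡ 31 (mod 41).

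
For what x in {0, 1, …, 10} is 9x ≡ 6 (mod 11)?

The inverse of 9 mod 11 is 5 (since 9·5 = 45 ≡ 1).
So x ≡ 5·6 = 30 ≡ 8 (mod 11).
Check: 9·8 = 72 = 6·11 + 6.

8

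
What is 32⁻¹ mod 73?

73 = 2·32 + 9
32 = 3·9 + 5
9 = 1·5 + 4
5 = 1·4 + 1
4 = 4·1 + 0
Back-substituting gives 32·16 ≡ 1 (mod 73).

16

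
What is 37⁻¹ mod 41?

37·10 = 370 = 9·41 + 1, so 37⁻¹ ≡ 10 (mod 41).

10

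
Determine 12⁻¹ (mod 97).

89

97 = 8·12 + 1
12 = 12·1 + 0
Back-substituting gives 12·89 ≡ 1 (mod 97).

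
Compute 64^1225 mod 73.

64

Successive squares of 64 mod 73: 64^1≡64, 64^2≡8, 64^4≡64, 64^8≡8, 64^16≡64, 64^32≡8, 64^64≡64, 64^128≡8, 64^256≡64, 64^512≡8, 64^1024≡64.
1225 = 1 + 8 + 64 + 128 + 1024, so 64^1225 ≡ 64·8·64·8·64 ≡ 64 (mod 73).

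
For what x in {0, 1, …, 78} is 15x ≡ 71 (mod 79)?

15⁻¹ ≡ 58 (mod 79) because 15·58 = 870 = 11·79 + 1.
So x ≡ 58·71 = 4118 ≡ 10 (mod 79).
Check: 15·10 = 150 = 1·79 + 71.

10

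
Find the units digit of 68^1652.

Last digits of 8^n: 8, 4, 2, 6 (period 4).
1652 mod 4 = 0, so the last digit matches 8^4 = 6.

6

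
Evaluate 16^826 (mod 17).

1

Square-and-reduce mod 17: 16^1≡16, 16^2≡1, 16^4≡1, 16^8≡1, 16^16≡1, 16^32≡1, 16^64≡1, 16^128≡1, 16^256≡1, 16^512≡1.
826 = 2 + 8 + 16 + 32 + 256 + 512, so 16^826 ≡ 1·1·1·1·1·1 ≡ 1 (mod 17).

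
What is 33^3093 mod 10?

Last digits of 3^n: 3, 9, 7, 1 (period 4).
3093 leaves remainder 1 on division by 4, so 33^3093 ends in 3.

3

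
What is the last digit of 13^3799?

Last digits of 3^n: 3, 9, 7, 1 (period 4).
3799 leaves remainder 3 on division by 4, so 13^3799 ends in 7.

7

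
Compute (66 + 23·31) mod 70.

9

23·31 = 713.
713 mod 70 = 13 (since 10·70 = 700).
(66 + 13) mod 70 = 9.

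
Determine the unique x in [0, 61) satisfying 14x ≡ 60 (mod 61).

13

The inverse of 14 mod 61 is 48 (since 14·48 = 672 ≡ 1).
So x ≡ 48·60 = 2880 ≡ 13 (mod 61).
Check: 14·13 = 182 = 2·61 + 60.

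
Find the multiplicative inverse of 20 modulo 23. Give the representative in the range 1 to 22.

15

23 = 1·20 + 3
20 = 6·3 + 2
3 = 1·2 + 1
2 = 2·1 + 0
Back-substituting gives 20·15 ≡ 1 (mod 23).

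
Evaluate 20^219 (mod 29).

23

By repeated squaring mod 29: 20^1≡20, 20^2≡23, 20^4≡7, 20^8≡20, 20^16≡23, 20^32≡7, 20^64≡20, 20^128≡23.
Since 219 = 1 + 2 + 8 + 16 + 64 + 128 in binary, 20^219 ≡ 20·23·20·23·20·23 ≡ 23 (mod 29).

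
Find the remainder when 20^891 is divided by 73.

Square-and-reduce mod 73: 20^1≡20, 20^2≡35, 20^4≡57, 20^8≡37, 20^16≡55, 20^32≡32, 20^64≡2, 20^128≡4, 20^256≡16, 20^512≡37.
Since 891 = 1 + 2 + 8 + 16 + 32 + 64 + 256 + 512 in binary, 20^891 ≡ 20·35·37·55·32·2·16·37 ≡ 51 (mod 73).

51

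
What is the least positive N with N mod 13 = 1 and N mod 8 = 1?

1

x ≡ 1 (mod 8) gives x ∈ {1}.
The first of these with x mod 13 = 1 is 1.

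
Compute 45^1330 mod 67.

64

Successive squares of 45 mod 67: 45^1≡45, 45^2≡15, 45^4≡24, 45^8≡40, 45^16≡59, 45^32≡64, 45^64≡9, 45^128≡14, 45^256≡62, 45^512≡25, 45^1024≡22.
1330 = 2 + 16 + 32 + 256 + 1024, so 45^1330 ≡ 15·59·64·62·22 ≡ 64 (mod 67).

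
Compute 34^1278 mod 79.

67

Square-and-reduce mod 79: 34^1≡34, 34^2≡50, 34^4≡51, 34^8≡73, 34^16≡36, 34^32≡32, 34^64≡76, 34^128≡9, 34^256≡2, 34^512≡4, 34^1024≡16.
1278 = 2 + 4 + 8 + 16 + 32 + 64 + 128 + 1024, so 34^1278 ≡ 50·51·73·36·32·76·9·16 ≡ 67 (mod 79).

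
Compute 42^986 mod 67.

9

By repeated squaring mod 67: 42^1≡42, 42^2≡22, 42^4≡15, 42^8≡24, 42^16≡40, 42^32≡59, 42^64≡64, 42^128≡9, 42^256≡14, 42^512≡62.
986 = 2 + 8 + 16 + 64 + 128 + 256 + 512, so 42^986 ≡ 22·24·40·64·9·14·62 ≡ 9 (mod 67).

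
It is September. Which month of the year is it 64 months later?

64 = 5·12 + 4, so 64 mod 12 = 4.
September + 4 months → January.

January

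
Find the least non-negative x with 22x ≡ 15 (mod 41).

The inverse of 22 mod 41 is 28 (since 22·28 = 616 ≡ 1).
So x ≡ 28·15 = 420 ≡ 10 (mod 41).
Check: 22·10 = 220 = 5·41 + 15.

10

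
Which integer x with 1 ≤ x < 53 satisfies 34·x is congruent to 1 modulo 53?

39

34·39 = 1326 = 25·53 + 1, so 34⁻¹ ≡ 39 (mod 53).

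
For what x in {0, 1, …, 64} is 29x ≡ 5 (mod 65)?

45

29⁻¹ ≡ 9 (mod 65) because 29·9 = 261 = 4·65 + 1.
So x ≡ 9·5 = 45 ≡ 45 (mod 65).
Check: 29·45 = 1305 = 20·65 + 5.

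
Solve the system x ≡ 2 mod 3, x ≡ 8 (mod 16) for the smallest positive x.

8

x ≡ 2 (mod 3) gives x ∈ {2, 5, 8}.
The first of these with x mod 16 = 8 is 8.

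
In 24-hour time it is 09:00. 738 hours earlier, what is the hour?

15

738 − 30·24 = 18, so 738 ≡ 18 (mod 24).
(9 − 18) mod 24 = 15.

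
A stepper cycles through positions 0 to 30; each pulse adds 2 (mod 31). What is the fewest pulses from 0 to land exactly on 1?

2·16 = 32 = 1·31 + 1, so 2⁻¹ ≡ 16 (mod 31).

16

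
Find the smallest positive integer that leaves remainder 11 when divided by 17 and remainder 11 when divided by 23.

x ≡ 11 (mod 17) gives x ∈ {11}.
The first of these with x mod 23 = 11 is 11.

11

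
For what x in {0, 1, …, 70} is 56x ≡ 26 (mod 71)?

3

The inverse of 56 mod 71 is 52 (since 56·52 = 2912 ≡ 1).
So x ≡ 52·26 = 1352 ≡ 3 (mod 71).
Check: 56·3 = 168 = 2·71 + 26.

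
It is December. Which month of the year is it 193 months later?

193 = 16·12 + 1, so 193 mod 12 = 1.
December + 1 month → January.

January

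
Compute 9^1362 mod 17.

13

Square-and-reduce mod 17: 9^1≡9, 9^2≡13, 9^4≡16, 9^8≡1, 9^16≡1, 9^32≡1, 9^64≡1, 9^128≡1, 9^256≡1, 9^512≡1, 9^1024≡1.
Since 1362 = 2 + 16 + 64 + 256 + 1024 in binary, 9^1362 ≡ 13·1·1·1·1 ≡ 13 (mod 17).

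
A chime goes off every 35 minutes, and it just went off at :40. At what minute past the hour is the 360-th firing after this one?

360·35 = 12600.
12600 − 210·60 = 0, so 12600 ≡ 0 (mod 60).
(40 + 0) mod 60 = 40.

40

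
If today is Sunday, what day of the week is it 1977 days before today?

1977 mod 7 = 3 (since 282·7 = 1974).
Sunday − 3 days → Thursday.

Thursday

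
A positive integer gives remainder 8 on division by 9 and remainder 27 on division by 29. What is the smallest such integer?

Since 29·5 ≡ 1 (mod 9), take x = 27 + 29·((8−27)·5 mod 9) = 27 + 29·4 = 143.
Check: 143 mod 9 = 8, 143 mod 29 = 27.

143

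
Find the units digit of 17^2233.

Last digits of 7^n: 7, 9, 3, 1 (period 4).
2233 leaves remainder 1 on division by 4, so 17^2233 ends in 7.

7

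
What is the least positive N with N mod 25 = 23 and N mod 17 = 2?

Since 17·3 ≡ 1 (mod 25), take x = 2 + 17·((23−2)·3 mod 25) = 2 + 17·13 = 223.
Check: 223 mod 25 = 23, 223 mod 17 = 2.

223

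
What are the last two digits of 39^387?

By repeated squaring mod 100: 39^1≡39, 39^2≡21, 39^4≡41, 39^8≡81, 39^16≡61, 39^32≡21, 39^64≡41, 39^128≡81, 39^256≡61.
387 = 1 + 2 + 128 + 256, so 39^387 ≡ 39·21·81·61 ≡ 79 (mod 100).

79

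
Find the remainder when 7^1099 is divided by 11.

8

Square-and-reduce mod 11: 7^1≡7, 7^2≡5, 7^4≡3, 7^8≡9, 7^16≡4, 7^32≡5, 7^64≡3, 7^128≡9, 7^256≡4, 7^512≡5, 7^1024≡3.
Since 1099 = 1 + 2 + 8 + 64 + 1024 in binary, 7^1099 ≡ 7·5·9·3·3 ≡ 8 (mod 11).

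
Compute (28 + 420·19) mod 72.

16

420·19 = 7980.
7980 = 110·72 + 60, so 7980 mod 72 = 60.
(28 + 60) mod 72 = 16.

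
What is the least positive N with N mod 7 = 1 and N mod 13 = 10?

x ≡ 1 (mod 7) gives x ∈ {1, 8, 15, 22, 29, 36}.
The first of these with x mod 13 = 10 is 36.

36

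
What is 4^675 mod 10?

Last digits of 4^n: 4, 6 (period 2).
675 leaves remainder 1 on division by 2, so 4^675 ends in 4.

4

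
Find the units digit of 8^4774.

Powers of 8 mod 10 repeat with period 4: 8, 4, 2, 6.
4774 leaves remainder 2 on division by 4, so 8^4774 ends in 4.

4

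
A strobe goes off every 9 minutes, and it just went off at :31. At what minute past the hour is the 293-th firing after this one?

28

293·9 = 2637.
2637 mod 60 = 57 (since 43·60 = 2580).
(31 + 57) mod 60 = 28.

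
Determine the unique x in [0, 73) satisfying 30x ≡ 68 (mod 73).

12

30⁻¹ ≡ 56 (mod 73) because 30·56 = 1680 = 23·73 + 1.
So x ≡ 56·68 = 3808 ≡ 12 (mod 73).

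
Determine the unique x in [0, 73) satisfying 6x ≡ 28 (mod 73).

The inverse of 6 mod 73 is 61 (since 6·61 = 366 ≡ 1).
So x ≡ 61·28 = 1708 ≡ 29 (mod 73).

29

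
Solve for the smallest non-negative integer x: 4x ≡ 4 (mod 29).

1

4⁻¹ ≡ 22 (mod 29) because 4·22 = 88 = 3·29 + 1.
So x ≡ 22·4 = 88 ≡ 1 (mod 29).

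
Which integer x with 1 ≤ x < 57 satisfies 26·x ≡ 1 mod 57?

57 = 2·26 + 5
26 = 5·5 + 1
5 = 5·1 + 0
Back-substituting gives 26·11 ≡ 1 (mod 57).

11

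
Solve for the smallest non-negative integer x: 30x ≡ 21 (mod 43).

5

30⁻¹ ≡ 33 (mod 43) because 30·33 = 990 = 23·43 + 1.
So x ≡ 33·21 = 693 ≡ 5 (mod 43).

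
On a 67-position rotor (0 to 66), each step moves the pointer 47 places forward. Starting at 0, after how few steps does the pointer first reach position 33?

The inverse of 47 mod 67 is 10 (since 47·10 = 470 ≡ 1).
So x ≡ 10·33 = 330 ≡ 62 (mod 67).

62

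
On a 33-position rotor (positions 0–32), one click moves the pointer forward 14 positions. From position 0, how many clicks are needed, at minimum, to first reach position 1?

26

14·26 = 364 = 11·33 + 1, so 14⁻¹ ≡ 26 (mod 33).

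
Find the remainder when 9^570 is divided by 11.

1

By repeated squaring mod 11: 9^1≡9, 9^2≡4, 9^4≡5, 9^8≡3, 9^16≡9, 9^32≡4, 9^64≡5, 9^128≡3, 9^256≡9, 9^512≡4.
570 = 2 + 8 + 16 + 32 + 512, so 9^570 ≡ 4·3·9·4·4 ≡ 1 (mod 11).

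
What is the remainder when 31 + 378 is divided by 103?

100

378 mod 103 = 69 (since 3·103 = 309).
(31 + 69) mod 103 = 100.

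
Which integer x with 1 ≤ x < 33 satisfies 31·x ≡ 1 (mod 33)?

16

31·16 = 496 = 15·33 + 1, so 31⁻¹ ≡ 16 (mod 33).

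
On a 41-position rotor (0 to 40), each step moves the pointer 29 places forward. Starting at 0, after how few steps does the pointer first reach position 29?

The inverse of 29 mod 41 is 17 (since 29·17 = 493 ≡ 1).
Multiplying both sides by 17: x ≡ 17·29 = 493 ≡ 1 (mod 41).

1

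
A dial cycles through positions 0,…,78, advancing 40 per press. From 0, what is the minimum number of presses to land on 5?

10

The inverse of 40 mod 79 is 2 (since 40·2 = 80 ≡ 1).
Multiplying both sides by 2: x ≡ 2·5 = 10 ≡ 10 (mod 79).
Check: 40·10 = 400 = 5·79 + 5.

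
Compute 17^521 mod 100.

By repeated squaring mod 100: 17^1≡17, 17^2≡89, 17^4≡21, 17^8≡41, 17^16≡81, 17^32≡61, 17^64≡21, 17^128≡41, 17^256≡81, 17^512≡61.
521 = 1 + 8 + 512, so 17^521 ≡ 17·41·61 ≡ 17 (mod 100).

17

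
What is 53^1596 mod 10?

Last digits of 3^n: 3, 9, 7, 1 (period 4).
1596 leaves remainder 0 on division by 4, so 53^1596 ends in 1.

1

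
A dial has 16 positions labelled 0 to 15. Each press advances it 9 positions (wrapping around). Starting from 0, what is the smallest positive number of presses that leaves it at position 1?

9·9 = 81 = 5·16 + 1, so 9⁻¹ ≡ 9 (mod 16).

9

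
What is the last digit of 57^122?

Powers of 7 mod 10 repeat with period 4: 7, 9, 3, 1.
122 leaves remainder 2 on division by 4, so 57^122 ends in 9.

9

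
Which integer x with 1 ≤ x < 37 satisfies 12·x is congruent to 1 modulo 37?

34

12·34 = 408 = 11·37 + 1, so 12⁻¹ ≡ 34 (mod 37).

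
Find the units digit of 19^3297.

9

Powers of 9 mod 10 repeat with period 2: 9, 1.
3297 mod 2 = 1, so the last digit matches 9^1 = 9.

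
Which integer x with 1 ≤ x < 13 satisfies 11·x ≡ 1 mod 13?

6

11·6 = 66 = 5·13 + 1, so 11⁻¹ ≡ 6 (mod 13).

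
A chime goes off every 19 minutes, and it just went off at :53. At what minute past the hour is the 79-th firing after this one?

54

79·19 = 1501.
1501 mod 60 = 1 (since 25·60 = 1500).
(53 + 1) mod 60 = 54.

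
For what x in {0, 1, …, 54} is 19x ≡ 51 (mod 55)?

49

19⁻¹ ≡ 29 (mod 55) because 19·29 = 551 = 10·55 + 1.
So x ≡ 29·51 = 1479 ≡ 49 (mod 55).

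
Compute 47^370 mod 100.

By repeated squaring mod 100: 47^1≡47, 47^2≡9, 47^4≡81, 47^8≡61, 47^16≡21, 47^32≡41, 47^64≡81, 47^128≡61, 47^256≡21.
Since 370 = 2 + 16 + 32 + 64 + 256 in binary, 47^370 ≡ 9·21·41·81·21 ≡ 49 (mod 100).

49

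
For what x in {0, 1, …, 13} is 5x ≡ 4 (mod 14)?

12

The inverse of 5 mod 14 is 3 (since 5·3 = 15 ≡ 1).
Multiplying both sides by 3: x ≡ 3·4 = 12 ≡ 12 (mod 14).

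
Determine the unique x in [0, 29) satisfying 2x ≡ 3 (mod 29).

2⁻¹ ≡ 15 (mod 29) because 2·15 = 30 = 1·29 + 1.
Multiplying both sides by 15: x ≡ 15·3 = 45 ≡ 16 (mod 29).
Check: 2·16 = 32 = 1·29 + 3.

16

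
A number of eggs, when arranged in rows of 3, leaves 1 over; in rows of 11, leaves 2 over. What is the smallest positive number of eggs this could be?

Since 11·2 ≡ 1 (mod 3), take x = 2 + 11·((1−2)·2 mod 3) = 2 + 11·1 = 13.
Check: 13 mod 3 = 1, 13 mod 11 = 2.

13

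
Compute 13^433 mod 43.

17

By repeated squaring mod 43: 13^1≡13, 13^2≡40, 13^4≡9, 13^8≡38, 13^16≡25, 13^32≡23, 13^64≡13, 13^128≡40, 13^256≡9.
433 = 1 + 16 + 32 + 128 + 256, so 13^433 ≡ 13·25·23·40·9 ≡ 17 (mod 43).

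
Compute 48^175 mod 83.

Square-and-reduce mod 83: 48^1≡48, 48^2≡63, 48^4≡68, 48^8≡59, 48^16≡78, 48^32≡25, 48^64≡44, 48^128≡27.
Since 175 = 1 + 2 + 4 + 8 + 32 + 128 in binary, 48^175 ≡ 48·63·68·59·25·27 ≡ 49 (mod 83).

49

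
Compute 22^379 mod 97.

75

Successive squares of 22 mod 97: 22^1≡22, 22^2≡96, 22^4≡1, 22^8≡1, 22^16≡1, 22^32≡1, 22^64≡1, 22^128≡1, 22^256≡1.
Since 379 = 1 + 2 + 8 + 16 + 32 + 64 + 256 in binary, 22^379 ≡ 22·96·1·1·1·1·1 ≡ 75 (mod 97).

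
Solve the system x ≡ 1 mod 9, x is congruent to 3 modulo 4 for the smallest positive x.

Since 4·7 ≡ 1 (mod 9), take x = 3 + 4·((1−3)·7 mod 9) = 3 + 4·4 = 19.
Check: 19 mod 9 = 1, 19 mod 4 = 3.

19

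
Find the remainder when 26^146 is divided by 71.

30

Successive squares of 26 mod 71: 26^1≡26, 26^2≡37, 26^4≡20, 26^8≡45, 26^16≡37, 26^32≡20, 26^64≡45, 26^128≡37.
Since 146 = 2 + 16 + 128 in binary, 26^146 ≡ 37·37·37 ≡ 30 (mod 71).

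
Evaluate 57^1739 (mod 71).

5

By repeated squaring mod 71: 57^1≡57, 57^2≡54, 57^4≡5, 57^8≡25, 57^16≡57, 57^32≡54, 57^64≡5, 57^128≡25, 57^256≡57, 57^512≡54, 57^1024≡5.
1739 = 1 + 2 + 8 + 64 + 128 + 512 + 1024, so 57^1739 ≡ 57·54·25·5·25·54·5 ≡ 5 (mod 71).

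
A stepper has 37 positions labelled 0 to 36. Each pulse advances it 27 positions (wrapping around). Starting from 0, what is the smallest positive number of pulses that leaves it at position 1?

27·11 = 297 = 8·37 + 1, so 27⁻¹ ≡ 11 (mod 37).

11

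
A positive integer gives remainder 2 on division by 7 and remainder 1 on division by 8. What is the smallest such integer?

x ≡ 2 (mod 7) gives x ∈ {2, 9}.
The first of these with x mod 8 = 1 is 9.

9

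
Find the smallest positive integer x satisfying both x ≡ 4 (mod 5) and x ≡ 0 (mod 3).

9

x ≡ 0 (mod 3) gives x ∈ {0, 3, 6, 9}.
The first of these with x mod 5 = 4 is 9.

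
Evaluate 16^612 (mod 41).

Square-and-reduce mod 41: 16^1≡16, 16^2≡10, 16^4≡18, 16^8≡37, 16^16≡16, 16^32≡10, 16^64≡18, 16^128≡37, 16^256≡16, 16^512≡10.
Since 612 = 4 + 32 + 64 + 512 in binary, 16^612 ≡ 18·10·18·10 ≡ 10 (mod 41).

10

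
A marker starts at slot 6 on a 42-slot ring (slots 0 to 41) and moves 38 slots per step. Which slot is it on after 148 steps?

148·38 = 5624.
Dividing 5624 by 42 gives quotient 133 and remainder 38.
(6 + 38) mod 42 = 2.

2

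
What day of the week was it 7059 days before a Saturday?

Wednesday

Dividing 7059 by 7 gives quotient 1008 and remainder 3.
Saturday − 3 days → Wednesday.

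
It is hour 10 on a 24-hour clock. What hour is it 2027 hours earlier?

23

Dividing 2027 by 24 gives quotient 84 and remainder 11.
(10 − 11) mod 24 = 23.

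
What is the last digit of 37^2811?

3

Last digits of 7^n: 7, 9, 3, 1 (period 4).
2811 leaves remainder 3 on division by 4, so 37^2811 ends in 3.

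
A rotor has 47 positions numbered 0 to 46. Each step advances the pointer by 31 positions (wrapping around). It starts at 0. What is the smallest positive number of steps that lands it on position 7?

The inverse of 31 mod 47 is 44 (since 31·44 = 1364 ≡ 1).
So x ≡ 44·7 = 308 ≡ 26 (mod 47).

26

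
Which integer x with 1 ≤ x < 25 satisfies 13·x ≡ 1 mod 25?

2

25 = 1·13 + 12
13 = 1·12 + 1
12 = 12·1 + 0
Back-substituting gives 13·2 ≡ 1 (mod 25).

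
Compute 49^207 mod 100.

Successive squares of 49 mod 100: 49^1≡49, 49^2≡1, 49^4≡1, 49^8≡1, 49^16≡1, 49^32≡1, 49^64≡1, 49^128≡1.
Since 207 = 1 + 2 + 4 + 8 + 64 + 128 in binary, 49^207 ≡ 49·1·1·1·1·1 ≡ 49 (mod 100).

49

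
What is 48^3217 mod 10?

8

The units digit of 48^n cycles with period 4: 8, 4, 2, 6, …
3217 leaves remainder 1 on division by 4, so 48^3217 ends in 8.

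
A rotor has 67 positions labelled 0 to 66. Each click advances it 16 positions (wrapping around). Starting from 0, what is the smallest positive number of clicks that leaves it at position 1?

21

16·21 = 336 = 5·67 + 1, so 16⁻¹ ≡ 21 (mod 67).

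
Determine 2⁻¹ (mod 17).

17 = 8·2 + 1
2 = 2·1 + 0
Back-substituting gives 2·9 ≡ 1 (mod 17).

9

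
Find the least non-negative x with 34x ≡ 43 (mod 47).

22

The inverse of 34 mod 47 is 18 (since 34·18 = 612 ≡ 1).
Multiplying both sides by 18: x ≡ 18·43 = 774 ≡ 22 (mod 47).
Check: 34·22 = 748 = 15·47 + 43.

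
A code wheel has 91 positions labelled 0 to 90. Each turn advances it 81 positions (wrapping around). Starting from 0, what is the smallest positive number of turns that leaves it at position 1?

9

91 = 1·81 + 10
81 = 8·10 + 1
10 = 10·1 + 0
Back-substituting gives 81·9 ≡ 1 (mod 91).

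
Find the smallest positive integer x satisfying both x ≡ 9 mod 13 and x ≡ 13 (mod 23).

x ≡ 9 (mod 13) gives x ∈ {9, 22, 35, 48, 61, 74, 87, 100, …}.
The first of these with x mod 23 = 13 is 243.

243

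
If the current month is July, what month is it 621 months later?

621 = 51·12 + 9, so 621 mod 12 = 9.
July + 9 months → April.

April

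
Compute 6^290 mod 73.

Square-and-reduce mod 73: 6^1≡6, 6^2≡36, 6^4≡55, 6^8≡32, 6^16≡2, 6^32≡4, 6^64≡16, 6^128≡37, 6^256≡55.
Since 290 = 2 + 32 + 256 in binary, 6^290 ≡ 36·4·55 ≡ 36 (mod 73).

36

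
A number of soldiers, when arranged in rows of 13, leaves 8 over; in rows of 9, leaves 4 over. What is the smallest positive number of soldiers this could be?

112

Since 9·3 ≡ 1 (mod 13), take x = 4 + 9·((8−4)·3 mod 13) = 4 + 9·12 = 112.
Check: 112 mod 13 = 8, 112 mod 9 = 4.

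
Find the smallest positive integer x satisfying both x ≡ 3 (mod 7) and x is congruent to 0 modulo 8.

x ≡ 3 (mod 7) gives x ∈ {3, 10, 17, 24}.
The first of these with x mod 8 = 0 is 24.

24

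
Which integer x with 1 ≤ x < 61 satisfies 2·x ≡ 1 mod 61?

61 = 30·2 + 1
2 = 2·1 + 0
Back-substituting gives 2·31 ≡ 1 (mod 61).

31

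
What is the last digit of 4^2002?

6

The units digit of 4^n cycles with period 2: 4, 6, …
2002 leaves remainder 0 on division by 2, so 4^2002 ends in 6.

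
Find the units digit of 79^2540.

Last digits of 9^n: 9, 1 (period 2).
2540 mod 2 = 0, so the last digit matches 9^2 = 1.

1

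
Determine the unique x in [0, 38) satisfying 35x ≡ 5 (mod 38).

35⁻¹ ≡ 25 (mod 38) because 35·25 = 875 = 23·38 + 1.
So x ≡ 25·5 = 125 ≡ 11 (mod 38).

11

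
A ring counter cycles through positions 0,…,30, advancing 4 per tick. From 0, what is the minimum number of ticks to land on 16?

4

4⁻¹ ≡ 8 (mod 31) because 4·8 = 32 = 1·31 + 1.
So x ≡ 8·16 = 128 ≡ 4 (mod 31).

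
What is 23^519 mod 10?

The units digit of 23^n cycles with period 4: 3, 9, 7, 1, …
519 leaves remainder 3 on division by 4, so 23^519 ends in 7.

7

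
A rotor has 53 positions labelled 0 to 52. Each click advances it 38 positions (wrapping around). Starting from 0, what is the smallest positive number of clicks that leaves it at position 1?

7

53 = 1·38 + 15
38 = 2·15 + 8
15 = 1·8 + 7
8 = 1·7 + 1
7 = 7·1 + 0
Back-substituting gives 38·7 ≡ 1 (mod 53).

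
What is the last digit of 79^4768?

Powers of 9 mod 10 repeat with period 2: 9, 1.
4768 mod 2 = 0, so the last digit matches 9^2 = 1.

1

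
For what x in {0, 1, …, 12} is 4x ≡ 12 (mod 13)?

The inverse of 4 mod 13 is 10 (since 4·10 = 40 ≡ 1).
Multiplying both sides by 10: x ≡ 10·12 = 120 ≡ 3 (mod 13).

3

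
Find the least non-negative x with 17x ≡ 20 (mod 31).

The inverse of 17 mod 31 is 11 (since 17·11 = 187 ≡ 1).
Multiplying both sides by 11: x ≡ 11·20 = 220 ≡ 3 (mod 31).

3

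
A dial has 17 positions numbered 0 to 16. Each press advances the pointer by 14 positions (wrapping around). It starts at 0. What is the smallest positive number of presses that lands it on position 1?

11

14⁻¹ ≡ 11 (mod 17) because 14·11 = 154 = 9·17 + 1.
Multiplying both sides by 11: x ≡ 11·1 = 11 ≡ 11 (mod 17).
Check: 14·11 = 154 = 9·17 + 1.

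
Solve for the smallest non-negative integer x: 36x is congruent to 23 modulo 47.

The inverse of 36 mod 47 is 17 (since 36·17 = 612 ≡ 1).
Multiplying both sides by 17: x ≡ 17·23 = 391 ≡ 15 (mod 47).
Check: 36·15 = 540 = 11·47 + 23.

15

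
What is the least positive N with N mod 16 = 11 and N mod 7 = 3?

59

x ≡ 3 (mod 7) gives x ∈ {3, 10, 17, 24, 31, 38, 45, 52, …}.
The first of these with x mod 16 = 11 is 59.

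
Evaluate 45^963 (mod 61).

52

Square-and-reduce mod 61: 45^1≡45, 45^2≡12, 45^4≡22, 45^8≡57, 45^16≡16, 45^32≡12, 45^64≡22, 45^128≡57, 45^256≡16, 45^512≡12.
963 = 1 + 2 + 64 + 128 + 256 + 512, so 45^963 ≡ 45·12·22·57·16·12 ≡ 52 (mod 61).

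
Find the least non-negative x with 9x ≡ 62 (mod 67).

The inverse of 9 mod 67 is 15 (since 9·15 = 135 ≡ 1).
Multiplying both sides by 15: x ≡ 15·62 = 930 ≡ 59 (mod 67).

59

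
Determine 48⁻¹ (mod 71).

48·37 = 1776 = 25·71 + 1, so 48⁻¹ ≡ 37 (mod 71).

37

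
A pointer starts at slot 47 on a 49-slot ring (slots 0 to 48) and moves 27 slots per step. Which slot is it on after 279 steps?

34

279·27 = 7533.
7533 − 153·49 = 36, so 7533 ≡ 36 (mod 49).
(47 + 36) mod 49 = 34.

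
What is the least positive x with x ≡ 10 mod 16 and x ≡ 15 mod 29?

218

x ≡ 10 (mod 16) gives x ∈ {10, 26, 42, 58, 74, 90, 106, 122, …}.
The first of these with x mod 29 = 15 is 218.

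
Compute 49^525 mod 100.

By repeated squaring mod 100: 49^1≡49, 49^2≡1, 49^4≡1, 49^8≡1, 49^16≡1, 49^32≡1, 49^64≡1, 49^128≡1, 49^256≡1, 49^512≡1.
Since 525 = 1 + 4 + 8 + 512 in binary, 49^525 ≡ 49·1·1·1 ≡ 49 (mod 100).

49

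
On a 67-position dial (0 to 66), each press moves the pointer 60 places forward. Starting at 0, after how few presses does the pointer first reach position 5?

60⁻¹ ≡ 19 (mod 67) because 60·19 = 1140 = 17·67 + 1.
So x ≡ 19·5 = 95 ≡ 28 (mod 67).

28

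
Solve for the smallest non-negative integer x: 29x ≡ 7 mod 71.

59

The inverse of 29 mod 71 is 49 (since 29·49 = 1421 ≡ 1).
Multiplying both sides by 49: x ≡ 49·7 = 343 ≡ 59 (mod 71).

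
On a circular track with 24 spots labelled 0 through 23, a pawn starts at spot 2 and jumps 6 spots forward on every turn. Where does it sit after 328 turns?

328·6 = 1968.
1968 = 82·24 + 0, so 1968 mod 24 = 0.
(2 + 0) mod 24 = 2.

2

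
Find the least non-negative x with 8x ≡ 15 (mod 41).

7

The inverse of 8 mod 41 is 36 (since 8·36 = 288 ≡ 1).
So x ≡ 36·15 = 540 ≡ 7 (mod 41).
Check: 8·7 = 56 = 1·41 + 15.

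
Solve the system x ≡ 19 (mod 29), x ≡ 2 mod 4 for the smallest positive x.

106

x ≡ 2 (mod 4) gives x ∈ {2, 6, 10, 14, 18, 22, 26, 30, …}.
The first of these with x mod 29 = 19 is 106.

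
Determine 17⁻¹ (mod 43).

38

43 = 2·17 + 9
17 = 1·9 + 8
9 = 1·8 + 1
8 = 8·1 + 0
Back-substituting gives 17·38 ≡ 1 (mod 43).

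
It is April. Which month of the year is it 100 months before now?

December

100 − 8·12 = 4, so 100 ≡ 4 (mod 12).
April − 4 months → December.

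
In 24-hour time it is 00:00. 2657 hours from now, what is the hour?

17

2657 mod 24 = 17 (since 110·24 = 2640).
(0 + 17) mod 24 = 17.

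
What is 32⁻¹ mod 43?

43 = 1·32 + 11
32 = 2·11 + 10
11 = 1·10 + 1
10 = 10·1 + 0
Back-substituting gives 32·39 ≡ 1 (mod 43).

39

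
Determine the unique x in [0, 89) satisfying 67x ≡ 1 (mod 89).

4

67⁻¹ ≡ 4 (mod 89) because 67·4 = 268 = 3·89 + 1.
So x ≡ 4·1 = 4 ≡ 4 (mod 89).
Check: 67·4 = 268 = 3·89 + 1.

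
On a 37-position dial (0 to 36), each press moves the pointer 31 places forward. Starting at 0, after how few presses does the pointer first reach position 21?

15

The inverse of 31 mod 37 is 6 (since 31·6 = 186 ≡ 1).
So x ≡ 6·21 = 126 ≡ 15 (mod 37).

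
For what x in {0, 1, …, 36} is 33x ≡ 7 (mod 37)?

The inverse of 33 mod 37 is 9 (since 33·9 = 297 ≡ 1).
So x ≡ 9·7 = 63 ≡ 26 (mod 37).
Check: 33·26 = 858 = 23·37 + 7.

26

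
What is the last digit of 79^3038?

1

The units digit of 79^n cycles with period 2: 9, 1, …
3038 leaves remainder 0 on division by 2, so 79^3038 ends in 1.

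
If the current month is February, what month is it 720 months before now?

720 mod 12 = 0 (since 60·12 = 720).
February − 0 months → February.

February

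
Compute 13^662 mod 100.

Successive squares of 13 mod 100: 13^1≡13, 13^2≡69, 13^4≡61, 13^8≡21, 13^16≡41, 13^32≡81, 13^64≡61, 13^128≡21, 13^256≡41, 13^512≡81.
Since 662 = 2 + 4 + 16 + 128 + 512 in binary, 13^662 ≡ 69·61·41·21·81 ≡ 69 (mod 100).

69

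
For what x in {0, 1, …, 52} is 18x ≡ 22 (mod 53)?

13

The inverse of 18 mod 53 is 3 (since 18·3 = 54 ≡ 1).
Multiplying both sides by 3: x ≡ 3·22 = 66 ≡ 13 (mod 53).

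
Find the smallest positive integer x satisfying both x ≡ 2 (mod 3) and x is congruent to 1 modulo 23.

x ≡ 2 (mod 3) gives x ∈ {2, 5, 8, 11, 14, 17, 20, 23, …}.
The first of these with x mod 23 = 1 is 47.

47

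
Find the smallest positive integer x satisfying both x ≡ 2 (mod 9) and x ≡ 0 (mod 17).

119

x ≡ 2 (mod 9) gives x ∈ {2, 11, 20, 29, 38, 47, 56, 65, …}.
The first of these with x mod 17 = 0 is 119.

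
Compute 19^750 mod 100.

1

By repeated squaring mod 100: 19^1≡19, 19^2≡61, 19^4≡21, 19^8≡41, 19^16≡81, 19^32≡61, 19^64≡21, 19^128≡41, 19^256≡81, 19^512≡61.
750 = 2 + 4 + 8 + 32 + 64 + 128 + 512, so 19^750 ≡ 61·21·41·61·21·41·61 ≡ 1 (mod 100).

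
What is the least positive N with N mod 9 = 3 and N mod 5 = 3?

x ≡ 3 (mod 5) gives x ∈ {3}.
The first of these with x mod 9 = 3 is 3.

3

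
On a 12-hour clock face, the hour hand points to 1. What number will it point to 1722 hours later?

1722 − 143·12 = 6, so 1722 ≡ 6 (mod 12).
1 + 6 → 7 on a 12-hour dial.

7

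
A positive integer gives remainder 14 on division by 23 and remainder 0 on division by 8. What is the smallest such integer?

x ≡ 0 (mod 8) gives x ∈ {0, 8, 16, 24, 32, 40, 48, 56, …}.
The first of these with x mod 23 = 14 is 152.

152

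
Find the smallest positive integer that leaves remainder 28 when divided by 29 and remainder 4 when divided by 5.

144

x ≡ 4 (mod 5) gives x ∈ {4, 9, 14, 19, 24, 29, 34, 39, …}.
The first of these with x mod 29 = 28 is 144.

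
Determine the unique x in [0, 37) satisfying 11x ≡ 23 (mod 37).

29

11⁻¹ ≡ 27 (mod 37) because 11·27 = 297 = 8·37 + 1.
So x ≡ 27·23 = 621 ≡ 29 (mod 37).
Check: 11·29 = 319 = 8·37 + 23.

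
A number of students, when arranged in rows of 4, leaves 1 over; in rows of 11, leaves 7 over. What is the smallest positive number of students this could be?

Since 11·3 ≡ 1 (mod 4), take x = 7 + 11·((1−7)·3 mod 4) = 7 + 11·2 = 29.
Check: 29 mod 4 = 1, 29 mod 11 = 7.

29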